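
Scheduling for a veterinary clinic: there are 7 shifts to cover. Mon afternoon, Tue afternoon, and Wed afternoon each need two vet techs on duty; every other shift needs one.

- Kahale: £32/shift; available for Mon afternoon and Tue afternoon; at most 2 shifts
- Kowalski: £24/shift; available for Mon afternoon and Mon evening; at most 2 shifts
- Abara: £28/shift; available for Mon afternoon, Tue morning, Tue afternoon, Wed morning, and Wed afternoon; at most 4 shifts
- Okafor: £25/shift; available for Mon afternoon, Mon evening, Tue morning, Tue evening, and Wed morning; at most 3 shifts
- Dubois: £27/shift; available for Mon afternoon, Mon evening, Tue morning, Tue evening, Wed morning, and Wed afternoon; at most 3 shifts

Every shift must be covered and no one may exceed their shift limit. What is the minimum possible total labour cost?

Tue afternoon can only be covered by Kahale and Abara, so that assignment is forced.
Wed afternoon can only be covered by Abara and Dubois, so that assignment is forced.
Picking the cheapest available vet tech for each shift independently would cost £263, but that ignores the shift limits.
An optimal schedule: Mon afternoon→Kowalski+Dubois, Mon evening→Kowalski, Tue morning→Okafor, Tue afternoon→Abara+Kahale, Tue evening→Okafor, Wed morning→Okafor, Wed afternoon→Dubois+Abara.
Total: 24 + 27 + 24 + 25 + 28 + 32 + 25 + 25 + 27 + 28 = £265.

£265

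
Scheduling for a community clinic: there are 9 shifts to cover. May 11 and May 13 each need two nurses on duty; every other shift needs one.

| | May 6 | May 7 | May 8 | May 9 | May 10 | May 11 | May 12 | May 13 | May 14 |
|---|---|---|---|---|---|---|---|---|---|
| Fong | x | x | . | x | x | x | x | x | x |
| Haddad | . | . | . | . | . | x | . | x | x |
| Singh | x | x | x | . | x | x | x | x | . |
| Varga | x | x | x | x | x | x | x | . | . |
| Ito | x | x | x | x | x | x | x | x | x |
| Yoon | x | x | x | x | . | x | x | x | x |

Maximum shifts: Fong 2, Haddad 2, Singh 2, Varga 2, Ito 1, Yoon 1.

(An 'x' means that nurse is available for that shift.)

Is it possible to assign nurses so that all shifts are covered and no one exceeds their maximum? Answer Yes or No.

Total capacity is 2+2+2+2+1+1 = 10 but 11 worker-slots are needed — infeasible.

No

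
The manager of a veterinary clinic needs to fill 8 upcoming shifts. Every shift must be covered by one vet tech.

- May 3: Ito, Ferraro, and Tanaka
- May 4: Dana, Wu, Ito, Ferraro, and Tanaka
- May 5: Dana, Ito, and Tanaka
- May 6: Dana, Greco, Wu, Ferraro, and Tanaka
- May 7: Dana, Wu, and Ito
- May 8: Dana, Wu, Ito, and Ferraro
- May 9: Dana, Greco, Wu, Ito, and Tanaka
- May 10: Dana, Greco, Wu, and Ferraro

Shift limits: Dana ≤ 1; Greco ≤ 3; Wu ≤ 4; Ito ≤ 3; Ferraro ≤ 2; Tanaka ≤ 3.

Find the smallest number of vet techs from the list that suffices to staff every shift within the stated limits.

3

8 slots to fill and no one can take more than 4, so at least ⌈8/4⌉ = 2 vet techs are needed.
Any 2 vet techs together have capacity at most 4+3 = 7 < 8 slots, so 2 can never suffice.
Dana, Wu, and Ito alone can cover everything: May 3→Ito, May 4→Wu, May 5→Dana, May 6→Wu, May 7→Wu, May 8→Ito, May 9→Ito, May 10→Wu.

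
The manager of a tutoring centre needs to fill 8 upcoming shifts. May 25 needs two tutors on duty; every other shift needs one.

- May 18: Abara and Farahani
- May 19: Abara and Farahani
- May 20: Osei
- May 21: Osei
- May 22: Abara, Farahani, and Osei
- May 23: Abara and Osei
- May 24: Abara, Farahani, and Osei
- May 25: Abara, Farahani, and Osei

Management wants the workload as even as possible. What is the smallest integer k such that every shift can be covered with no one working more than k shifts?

With 3 tutors and 9 worker-slots to fill, someone must work at least ⌈9/3⌉ = 3 shifts, so k ≥ 3.
k = 3 works: May 18→Abara, May 19→Abara, May 20→Osei, May 21→Osei, May 22→Farahani, May 23→Abara, May 24→Farahani, May 25→Farahani+Osei.
Loads: Abara 3, Farahani 3, Osei 3 — all ≤ 3.

3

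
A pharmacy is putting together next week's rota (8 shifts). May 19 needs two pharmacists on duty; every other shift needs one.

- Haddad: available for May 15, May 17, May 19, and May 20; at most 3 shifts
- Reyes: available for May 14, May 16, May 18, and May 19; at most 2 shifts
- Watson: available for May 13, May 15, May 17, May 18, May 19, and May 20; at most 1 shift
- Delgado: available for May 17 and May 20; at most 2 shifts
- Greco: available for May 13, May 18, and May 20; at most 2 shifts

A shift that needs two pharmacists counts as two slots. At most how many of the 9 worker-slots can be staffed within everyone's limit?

9

Total capacity across all pharmacists is 3+2+1+2+2 = 10, and 9 slots are needed, so at most 9 can be filled.
An assignment achieving 9: May 13→Greco, May 14→Reyes, May 15→Haddad, May 16→Reyes, May 17→Haddad, May 18→Greco, May 19→Haddad+Watson, May 20→Delgado.
Loads: Haddad 3/3, Reyes 2/2, Watson 1/1, Delgado 1/2, Greco 2/2.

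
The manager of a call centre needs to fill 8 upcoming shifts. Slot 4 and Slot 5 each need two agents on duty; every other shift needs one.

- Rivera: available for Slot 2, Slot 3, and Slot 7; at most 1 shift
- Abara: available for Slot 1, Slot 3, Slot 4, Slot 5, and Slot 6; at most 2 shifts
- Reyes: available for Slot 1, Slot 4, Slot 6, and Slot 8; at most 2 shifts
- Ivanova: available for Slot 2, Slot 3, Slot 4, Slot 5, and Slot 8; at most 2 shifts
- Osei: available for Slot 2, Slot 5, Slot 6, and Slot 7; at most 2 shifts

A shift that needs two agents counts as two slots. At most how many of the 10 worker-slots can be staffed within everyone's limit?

9

Total capacity across all agents is 1+2+2+2+2 = 9, and 10 slots are needed, so at most 9 can be filled.
An assignment achieving 9: Slot 1→Abara, Slot 2→Ivanova, Slot 3→Abara, Slot 4→Reyes+Ivanova, Slot 5→Osei, Slot 6→Osei, Slot 7→Rivera, Slot 8→Reyes.
Loads: Rivera 1/1, Abara 2/2, Reyes 2/2, Ivanova 2/2, Osei 2/2.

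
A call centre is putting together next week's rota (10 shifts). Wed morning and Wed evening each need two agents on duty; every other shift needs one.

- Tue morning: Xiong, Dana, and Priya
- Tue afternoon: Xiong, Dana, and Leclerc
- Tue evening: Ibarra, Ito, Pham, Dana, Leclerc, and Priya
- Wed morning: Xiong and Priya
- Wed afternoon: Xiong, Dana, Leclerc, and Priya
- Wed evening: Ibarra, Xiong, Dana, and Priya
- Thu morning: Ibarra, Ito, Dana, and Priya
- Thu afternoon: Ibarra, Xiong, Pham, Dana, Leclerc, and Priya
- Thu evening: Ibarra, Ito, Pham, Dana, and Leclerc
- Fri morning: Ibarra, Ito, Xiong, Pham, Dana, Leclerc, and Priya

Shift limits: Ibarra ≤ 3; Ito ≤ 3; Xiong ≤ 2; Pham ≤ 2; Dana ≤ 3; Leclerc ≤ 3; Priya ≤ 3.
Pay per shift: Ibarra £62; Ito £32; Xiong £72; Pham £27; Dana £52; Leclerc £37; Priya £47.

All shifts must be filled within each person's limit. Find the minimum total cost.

Wed morning can only be covered by Xiong and Priya, so that assignment is forced.
Picking the cheapest available agent for each shift independently would cost £479, but that ignores the shift limits.
An optimal schedule: Tue morning→Priya, Tue afternoon→Leclerc, Tue evening→Ito, Wed morning→Priya+Xiong, Wed afternoon→Leclerc, Wed evening→Priya+Dana, Thu morning→Ito, Thu afternoon→Pham, Thu evening→Pham, Fri morning→Ito.
Total: 47 + 37 + 32 + 47 + 72 + 37 + 47 + 52 + 32 + 27 + 27 + 32 = £489.

£489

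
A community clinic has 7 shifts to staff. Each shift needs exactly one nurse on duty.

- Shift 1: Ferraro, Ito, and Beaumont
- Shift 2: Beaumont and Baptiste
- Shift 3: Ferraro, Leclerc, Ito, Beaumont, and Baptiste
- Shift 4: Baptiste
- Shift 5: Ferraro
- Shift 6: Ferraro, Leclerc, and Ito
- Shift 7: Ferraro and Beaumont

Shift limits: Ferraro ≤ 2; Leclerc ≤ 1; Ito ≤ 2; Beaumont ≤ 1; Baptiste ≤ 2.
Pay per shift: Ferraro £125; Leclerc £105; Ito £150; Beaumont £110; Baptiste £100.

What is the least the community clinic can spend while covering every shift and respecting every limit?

£815

Shift 4 can only be covered by Baptiste, so that assignment is forced.
Shift 5 can only be covered by Ferraro, so that assignment is forced.
Picking the cheapest available nurse for each shift independently would cost £750, but that ignores the shift limits.
An optimal schedule: Shift 1→Ferraro, Shift 2→Baptiste, Shift 3→Ito, Shift 4→Baptiste, Shift 5→Ferraro, Shift 6→Leclerc, Shift 7→Beaumont.
Total: 125 + 100 + 150 + 100 + 125 + 105 + 110 = £815.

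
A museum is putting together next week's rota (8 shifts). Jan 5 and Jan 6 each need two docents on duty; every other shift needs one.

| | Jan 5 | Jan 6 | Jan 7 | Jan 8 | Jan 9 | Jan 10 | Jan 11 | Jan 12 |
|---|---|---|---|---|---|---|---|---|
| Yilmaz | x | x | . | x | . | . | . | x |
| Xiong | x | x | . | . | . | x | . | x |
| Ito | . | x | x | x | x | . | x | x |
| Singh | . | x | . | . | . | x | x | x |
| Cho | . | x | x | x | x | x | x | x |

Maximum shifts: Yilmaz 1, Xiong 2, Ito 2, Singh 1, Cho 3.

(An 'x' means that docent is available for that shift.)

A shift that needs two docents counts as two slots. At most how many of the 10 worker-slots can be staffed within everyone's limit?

9

Total capacity across all docents is 1+2+2+1+3 = 9, and 10 slots are needed, so at most 9 can be filled.
An assignment achieving 9: Jan 5→Yilmaz+Xiong, Jan 6→Cho, Jan 7→Ito, Jan 8→Cho, Jan 9→Ito, Jan 10→Xiong, Jan 11→Singh, Jan 12→Cho.
Loads: Yilmaz 1/1, Xiong 2/2, Ito 2/2, Singh 1/1, Cho 3/3.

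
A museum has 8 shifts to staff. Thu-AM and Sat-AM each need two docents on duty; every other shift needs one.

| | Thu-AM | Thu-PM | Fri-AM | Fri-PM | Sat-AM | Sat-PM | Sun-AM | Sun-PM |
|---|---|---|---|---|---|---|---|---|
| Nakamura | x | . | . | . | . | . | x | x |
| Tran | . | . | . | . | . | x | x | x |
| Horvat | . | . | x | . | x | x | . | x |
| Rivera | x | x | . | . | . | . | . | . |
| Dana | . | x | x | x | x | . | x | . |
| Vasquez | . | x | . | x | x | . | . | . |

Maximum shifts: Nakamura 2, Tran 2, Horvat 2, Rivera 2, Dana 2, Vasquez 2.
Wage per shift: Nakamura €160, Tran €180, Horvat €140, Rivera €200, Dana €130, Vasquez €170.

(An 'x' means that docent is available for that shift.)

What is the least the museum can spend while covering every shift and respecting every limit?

€1580

Thu-AM can only be covered by Nakamura and Rivera, so that assignment is forced.
Picking the cheapest available docent for each shift independently would cost €1430, but that ignores the shift limits.
An optimal schedule: Thu-AM→Nakamura+Rivera, Thu-PM→Vasquez, Fri-AM→Dana, Fri-PM→Dana, Sat-AM→Horvat+Vasquez, Sat-PM→Horvat, Sun-AM→Nakamura, Sun-PM→Tran.
Total: 160 + 200 + 170 + 130 + 130 + 140 + 170 + 140 + 160 + 180 = €1580.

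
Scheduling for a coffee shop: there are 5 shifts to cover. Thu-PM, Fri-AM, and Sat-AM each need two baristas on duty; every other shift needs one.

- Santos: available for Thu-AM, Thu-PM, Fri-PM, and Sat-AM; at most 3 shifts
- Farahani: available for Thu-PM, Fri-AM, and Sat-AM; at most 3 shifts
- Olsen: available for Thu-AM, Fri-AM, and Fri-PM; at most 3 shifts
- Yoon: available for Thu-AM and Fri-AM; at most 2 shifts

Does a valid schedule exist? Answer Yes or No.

Thu-PM can only be covered by Santos and Farahani, so that assignment is forced.
Sat-AM can only be covered by Santos and Farahani, so that assignment is forced.
One valid schedule: Thu-AM→Olsen, Thu-PM→Santos+Farahani, Fri-AM→Farahani+Olsen, Fri-PM→Santos, Sat-AM→Santos+Farahani.
Loads: Santos 3/3, Farahani 3/3, Olsen 2/3, Yoon 0/2 — all within limits.

Yes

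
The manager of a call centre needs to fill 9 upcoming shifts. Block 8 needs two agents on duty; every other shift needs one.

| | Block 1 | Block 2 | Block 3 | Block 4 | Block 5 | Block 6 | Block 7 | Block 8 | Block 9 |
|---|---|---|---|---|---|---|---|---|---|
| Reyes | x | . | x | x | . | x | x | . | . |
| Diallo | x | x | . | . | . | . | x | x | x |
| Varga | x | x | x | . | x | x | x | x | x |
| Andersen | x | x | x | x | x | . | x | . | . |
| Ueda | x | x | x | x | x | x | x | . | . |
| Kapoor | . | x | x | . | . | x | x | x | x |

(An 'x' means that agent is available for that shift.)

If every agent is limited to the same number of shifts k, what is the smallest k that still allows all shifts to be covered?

2

With 6 agents and 10 worker-slots to fill, someone must work at least ⌈10/6⌉ = 2 shifts, so k ≥ 2.
k = 2 works: Block 1→Andersen, Block 2→Andersen, Block 3→Ueda, Block 4→Reyes, Block 5→Varga, Block 6→Reyes, Block 7→Ueda, Block 8→Diallo+Varga, Block 9→Diallo.
Loads: Reyes 2, Diallo 2, Varga 2, Andersen 2, Ueda 2, Kapoor 0 — all ≤ 2.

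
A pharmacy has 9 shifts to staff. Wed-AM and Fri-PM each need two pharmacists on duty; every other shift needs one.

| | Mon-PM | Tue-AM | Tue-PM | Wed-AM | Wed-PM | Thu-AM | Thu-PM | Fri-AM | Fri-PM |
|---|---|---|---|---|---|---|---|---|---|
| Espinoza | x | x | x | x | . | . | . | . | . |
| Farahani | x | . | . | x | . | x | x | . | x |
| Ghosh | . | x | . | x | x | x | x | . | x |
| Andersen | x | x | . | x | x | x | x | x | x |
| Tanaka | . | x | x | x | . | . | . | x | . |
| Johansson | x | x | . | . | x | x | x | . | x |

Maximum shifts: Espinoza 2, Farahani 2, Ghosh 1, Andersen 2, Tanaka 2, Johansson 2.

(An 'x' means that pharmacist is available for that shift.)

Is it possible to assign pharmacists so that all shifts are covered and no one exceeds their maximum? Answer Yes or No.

One valid schedule: Mon-PM→Espinoza, Tue-AM→Tanaka, Tue-PM→Espinoza, Wed-AM→Andersen+Tanaka, Wed-PM→Ghosh, Thu-AM→Farahani, Thu-PM→Johansson, Fri-AM→Andersen, Fri-PM→Farahani+Johansson.
Loads: Espinoza 2/2, Farahani 2/2, Ghosh 1/1, Andersen 2/2, Tanaka 2/2, Johansson 2/2 — all within limits.

Yes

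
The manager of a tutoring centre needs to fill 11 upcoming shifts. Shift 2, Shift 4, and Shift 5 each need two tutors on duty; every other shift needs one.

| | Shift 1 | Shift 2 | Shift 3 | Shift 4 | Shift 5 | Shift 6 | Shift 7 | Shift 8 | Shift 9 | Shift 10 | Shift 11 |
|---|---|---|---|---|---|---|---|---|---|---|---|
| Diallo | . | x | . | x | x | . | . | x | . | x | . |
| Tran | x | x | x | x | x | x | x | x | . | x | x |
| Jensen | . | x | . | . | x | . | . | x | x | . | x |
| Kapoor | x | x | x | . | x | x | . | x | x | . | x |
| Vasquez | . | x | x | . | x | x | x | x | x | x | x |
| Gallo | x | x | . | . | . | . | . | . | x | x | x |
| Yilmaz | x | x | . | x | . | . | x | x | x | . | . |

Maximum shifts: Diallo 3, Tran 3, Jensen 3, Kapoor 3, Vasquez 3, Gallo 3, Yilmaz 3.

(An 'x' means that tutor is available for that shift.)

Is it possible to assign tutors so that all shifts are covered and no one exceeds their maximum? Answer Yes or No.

One valid schedule: Shift 1→Kapoor, Shift 2→Kapoor+Vasquez, Shift 3→Tran, Shift 4→Diallo+Tran, Shift 5→Jensen+Kapoor, Shift 6→Tran, Shift 7→Vasquez, Shift 8→Diallo, Shift 9→Jensen, Shift 10→Diallo, Shift 11→Jensen.
Loads: Diallo 3/3, Tran 3/3, Jensen 3/3, Kapoor 3/3, Vasquez 2/3, Gallo 0/3, Yilmaz 0/3 — all within limits.

Yes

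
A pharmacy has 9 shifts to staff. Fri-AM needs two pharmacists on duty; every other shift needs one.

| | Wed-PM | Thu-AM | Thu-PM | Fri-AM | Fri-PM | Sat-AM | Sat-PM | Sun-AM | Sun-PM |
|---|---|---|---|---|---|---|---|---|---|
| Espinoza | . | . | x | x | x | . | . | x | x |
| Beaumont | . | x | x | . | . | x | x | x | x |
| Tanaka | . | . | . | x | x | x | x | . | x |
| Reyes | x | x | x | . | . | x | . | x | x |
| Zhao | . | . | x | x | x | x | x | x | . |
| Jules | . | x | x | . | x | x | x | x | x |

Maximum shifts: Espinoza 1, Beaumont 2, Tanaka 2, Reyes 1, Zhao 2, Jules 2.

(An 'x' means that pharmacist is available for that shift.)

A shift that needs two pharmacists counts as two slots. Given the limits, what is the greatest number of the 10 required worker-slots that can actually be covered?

Total capacity across all pharmacists is 1+2+2+1+2+2 = 10, and 10 slots are needed, so at most 10 can be filled.
An assignment achieving 10: Wed-PM→Reyes, Thu-AM→Beaumont, Thu-PM→Zhao, Fri-AM→Espinoza+Tanaka, Fri-PM→Tanaka, Sat-AM→Zhao, Sat-PM→Beaumont, Sun-AM→Jules, Sun-PM→Jules.
Loads: Espinoza 1/1, Beaumont 2/2, Tanaka 2/2, Reyes 1/1, Zhao 2/2, Jules 2/2.

10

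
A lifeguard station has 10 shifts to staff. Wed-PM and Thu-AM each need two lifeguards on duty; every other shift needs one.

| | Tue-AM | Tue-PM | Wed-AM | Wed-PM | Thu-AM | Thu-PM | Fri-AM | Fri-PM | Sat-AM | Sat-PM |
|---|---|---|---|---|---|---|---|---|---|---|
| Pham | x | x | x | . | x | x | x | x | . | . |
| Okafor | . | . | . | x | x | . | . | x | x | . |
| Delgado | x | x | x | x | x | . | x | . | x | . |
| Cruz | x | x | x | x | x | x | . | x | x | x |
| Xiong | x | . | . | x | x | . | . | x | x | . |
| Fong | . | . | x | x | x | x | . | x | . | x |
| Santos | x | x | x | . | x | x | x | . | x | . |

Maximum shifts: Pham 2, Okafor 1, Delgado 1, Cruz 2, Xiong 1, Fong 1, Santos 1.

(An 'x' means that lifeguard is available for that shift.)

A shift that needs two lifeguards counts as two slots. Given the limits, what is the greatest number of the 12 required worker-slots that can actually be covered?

9

Total capacity across all lifeguards is 2+1+1+2+1+1+1 = 9, and 12 slots are needed, so at most 9 can be filled.
An assignment achieving 9: Tue-AM→Delgado, Tue-PM→Pham, Wed-AM→Fong, Wed-PM→Okafor+Xiong, Thu-PM→Cruz, Fri-AM→Pham, Sat-AM→Santos, Sat-PM→Cruz.
Loads: Pham 2/2, Okafor 1/1, Delgado 1/1, Cruz 2/2, Xiong 1/1, Fong 1/1, Santos 1/1.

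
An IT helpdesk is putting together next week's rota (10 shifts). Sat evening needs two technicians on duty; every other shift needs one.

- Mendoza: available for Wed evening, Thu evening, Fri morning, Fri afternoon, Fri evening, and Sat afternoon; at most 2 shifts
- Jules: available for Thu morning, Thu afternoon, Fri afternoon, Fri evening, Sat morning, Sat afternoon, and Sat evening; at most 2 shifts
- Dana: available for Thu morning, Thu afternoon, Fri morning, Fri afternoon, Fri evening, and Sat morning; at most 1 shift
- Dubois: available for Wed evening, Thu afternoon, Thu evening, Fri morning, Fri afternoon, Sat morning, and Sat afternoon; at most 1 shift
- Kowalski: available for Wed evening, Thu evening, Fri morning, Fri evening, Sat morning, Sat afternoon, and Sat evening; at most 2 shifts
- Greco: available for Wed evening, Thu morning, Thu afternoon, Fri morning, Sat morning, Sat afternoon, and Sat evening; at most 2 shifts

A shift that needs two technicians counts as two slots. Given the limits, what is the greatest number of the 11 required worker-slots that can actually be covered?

10

Total capacity across all technicians is 2+2+1+1+2+2 = 10, and 11 slots are needed, so at most 10 can be filled.
An assignment achieving 10: Wed evening→Mendoza, Thu morning→Jules, Thu afternoon→Dana, Thu evening→Mendoza, Fri morning→Greco, Fri afternoon→Dubois, Fri evening→Kowalski, Sat morning→Greco, Sat evening→Jules+Kowalski.
Loads: Mendoza 2/2, Jules 2/2, Dana 1/1, Dubois 1/1, Kowalski 2/2, Greco 2/2.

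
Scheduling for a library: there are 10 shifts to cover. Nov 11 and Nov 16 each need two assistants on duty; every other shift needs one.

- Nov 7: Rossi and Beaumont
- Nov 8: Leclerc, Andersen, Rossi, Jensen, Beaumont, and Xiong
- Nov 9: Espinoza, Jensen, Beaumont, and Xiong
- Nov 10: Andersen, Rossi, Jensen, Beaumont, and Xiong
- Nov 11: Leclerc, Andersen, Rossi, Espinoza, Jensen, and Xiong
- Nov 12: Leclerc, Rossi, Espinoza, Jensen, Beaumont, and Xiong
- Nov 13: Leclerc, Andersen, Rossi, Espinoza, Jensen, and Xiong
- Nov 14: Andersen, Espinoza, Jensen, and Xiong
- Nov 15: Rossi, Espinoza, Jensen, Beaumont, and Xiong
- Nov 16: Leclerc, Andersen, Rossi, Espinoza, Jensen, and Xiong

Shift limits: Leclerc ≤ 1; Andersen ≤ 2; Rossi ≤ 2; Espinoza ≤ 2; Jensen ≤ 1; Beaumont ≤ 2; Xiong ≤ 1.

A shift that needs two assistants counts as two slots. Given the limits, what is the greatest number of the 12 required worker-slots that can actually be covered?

11

Total capacity across all assistants is 1+2+2+2+1+2+1 = 11, and 12 slots are needed, so at most 11 can be filled.
An assignment achieving 11: Nov 7→Rossi, Nov 8→Beaumont, Nov 9→Espinoza, Nov 10→Andersen, Nov 11→Leclerc+Espinoza, Nov 12→Beaumont, Nov 13→Jensen, Nov 14→Andersen, Nov 15→Rossi, Nov 16→Xiong.
Loads: Leclerc 1/1, Andersen 2/2, Rossi 2/2, Espinoza 2/2, Jensen 1/1, Beaumont 2/2, Xiong 1/1.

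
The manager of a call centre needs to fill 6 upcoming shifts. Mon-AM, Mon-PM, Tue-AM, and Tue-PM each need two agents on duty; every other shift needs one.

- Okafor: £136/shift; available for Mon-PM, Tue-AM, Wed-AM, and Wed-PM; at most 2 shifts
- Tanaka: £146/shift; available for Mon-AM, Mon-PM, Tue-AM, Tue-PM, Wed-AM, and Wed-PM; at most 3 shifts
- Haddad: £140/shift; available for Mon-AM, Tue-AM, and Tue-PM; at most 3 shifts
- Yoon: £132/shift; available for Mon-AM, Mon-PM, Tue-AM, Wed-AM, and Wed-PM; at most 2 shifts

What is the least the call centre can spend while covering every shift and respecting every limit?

Tue-PM can only be covered by Tanaka and Haddad, so that assignment is forced.
Picking the cheapest available agent for each shift independently would cost £1358, but that ignores the shift limits.
An optimal schedule: Mon-AM→Tanaka+Haddad, Mon-PM→Okafor+Tanaka, Tue-AM→Haddad+Yoon, Tue-PM→Tanaka+Haddad, Wed-AM→Okafor, Wed-PM→Yoon.
Total: 146 + 140 + 136 + 146 + 140 + 132 + 146 + 140 + 136 + 132 = £1394.

£1394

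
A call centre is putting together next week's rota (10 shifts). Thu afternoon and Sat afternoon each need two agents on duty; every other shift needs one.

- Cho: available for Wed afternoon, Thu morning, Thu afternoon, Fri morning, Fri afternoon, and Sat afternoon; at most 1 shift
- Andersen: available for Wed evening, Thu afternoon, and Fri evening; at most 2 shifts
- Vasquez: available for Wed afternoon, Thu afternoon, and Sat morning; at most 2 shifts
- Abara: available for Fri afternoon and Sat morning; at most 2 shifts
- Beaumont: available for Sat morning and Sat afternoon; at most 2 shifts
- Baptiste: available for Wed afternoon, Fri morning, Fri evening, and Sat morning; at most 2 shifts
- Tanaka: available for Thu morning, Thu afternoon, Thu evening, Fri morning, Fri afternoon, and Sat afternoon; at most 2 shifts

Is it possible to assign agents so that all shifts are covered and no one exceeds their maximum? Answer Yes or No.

Yes

Wed evening can only be covered by Andersen, so that assignment is forced.
Thu evening can only be covered by Tanaka, so that assignment is forced.
One valid schedule: Wed afternoon→Vasquez, Wed evening→Andersen, Thu morning→Cho, Thu afternoon→Andersen+Vasquez, Thu evening→Tanaka, Fri morning→Baptiste, Fri afternoon→Abara, Fri evening→Baptiste, Sat morning→Abara, Sat afternoon→Beaumont+Tanaka.
Loads: Cho 1/1, Andersen 2/2, Vasquez 2/2, Abara 2/2, Beaumont 1/2, Baptiste 2/2, Tanaka 2/2 — all within limits.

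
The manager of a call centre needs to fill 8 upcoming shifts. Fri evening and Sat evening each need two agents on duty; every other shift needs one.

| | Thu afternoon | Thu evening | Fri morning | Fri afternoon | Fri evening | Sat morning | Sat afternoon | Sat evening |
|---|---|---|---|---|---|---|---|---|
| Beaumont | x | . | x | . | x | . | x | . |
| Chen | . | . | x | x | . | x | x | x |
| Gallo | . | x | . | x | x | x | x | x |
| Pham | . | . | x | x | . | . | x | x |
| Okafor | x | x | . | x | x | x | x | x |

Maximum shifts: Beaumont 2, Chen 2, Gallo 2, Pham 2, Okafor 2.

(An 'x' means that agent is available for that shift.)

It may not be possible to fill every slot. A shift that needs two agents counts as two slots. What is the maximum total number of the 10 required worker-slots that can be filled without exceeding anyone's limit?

10

Total capacity across all agents is 2+2+2+2+2 = 10, and 10 slots are needed, so at most 10 can be filled.
An assignment achieving 10: Thu afternoon→Beaumont, Thu evening→Gallo, Fri morning→Beaumont, Fri afternoon→Chen, Fri evening→Gallo+Okafor, Sat morning→Chen, Sat afternoon→Pham, Sat evening→Pham+Okafor.
Loads: Beaumont 2/2, Chen 2/2, Gallo 2/2, Pham 2/2, Okafor 2/2.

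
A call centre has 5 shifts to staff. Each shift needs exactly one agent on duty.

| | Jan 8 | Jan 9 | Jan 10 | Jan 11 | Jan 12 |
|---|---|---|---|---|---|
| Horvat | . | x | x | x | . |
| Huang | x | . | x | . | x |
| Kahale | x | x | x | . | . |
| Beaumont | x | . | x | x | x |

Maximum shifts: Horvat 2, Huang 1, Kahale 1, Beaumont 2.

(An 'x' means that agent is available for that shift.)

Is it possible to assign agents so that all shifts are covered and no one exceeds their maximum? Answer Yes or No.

One valid schedule: Jan 8→Kahale, Jan 9→Horvat, Jan 10→Beaumont, Jan 11→Horvat, Jan 12→Huang.
Loads: Horvat 2/2, Huang 1/1, Kahale 1/1, Beaumont 1/2 — all within limits.

Yes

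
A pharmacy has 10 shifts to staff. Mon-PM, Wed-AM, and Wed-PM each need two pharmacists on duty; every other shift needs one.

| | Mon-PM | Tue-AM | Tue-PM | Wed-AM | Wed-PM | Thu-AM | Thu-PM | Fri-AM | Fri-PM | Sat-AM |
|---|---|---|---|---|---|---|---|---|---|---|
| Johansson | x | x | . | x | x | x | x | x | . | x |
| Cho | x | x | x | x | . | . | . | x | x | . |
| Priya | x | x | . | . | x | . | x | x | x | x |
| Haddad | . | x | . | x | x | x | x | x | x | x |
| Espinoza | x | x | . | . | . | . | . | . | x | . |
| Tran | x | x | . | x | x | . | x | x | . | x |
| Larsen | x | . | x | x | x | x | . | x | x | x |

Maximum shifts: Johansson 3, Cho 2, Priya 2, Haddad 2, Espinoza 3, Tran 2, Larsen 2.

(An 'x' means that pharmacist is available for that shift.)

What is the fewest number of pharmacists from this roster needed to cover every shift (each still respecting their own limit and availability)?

6

13 slots to fill and no one can take more than 3, so at least ⌈13/3⌉ = 5 pharmacists are needed.
Any 5 pharmacists together have capacity at most 3+3+2+2+2 = 12 < 13 slots, so 5 can never suffice.
Johansson, Cho, Priya, Haddad, Espinoza, and Tran alone can cover everything: Mon-PM→Espinoza+Tran, Tue-AM→Espinoza, Tue-PM→Cho, Wed-AM→Haddad+Tran, Wed-PM→Priya+Haddad, Thu-AM→Johansson, Thu-PM→Johansson, Fri-AM→Priya, Fri-PM→Cho, Sat-AM→Johansson.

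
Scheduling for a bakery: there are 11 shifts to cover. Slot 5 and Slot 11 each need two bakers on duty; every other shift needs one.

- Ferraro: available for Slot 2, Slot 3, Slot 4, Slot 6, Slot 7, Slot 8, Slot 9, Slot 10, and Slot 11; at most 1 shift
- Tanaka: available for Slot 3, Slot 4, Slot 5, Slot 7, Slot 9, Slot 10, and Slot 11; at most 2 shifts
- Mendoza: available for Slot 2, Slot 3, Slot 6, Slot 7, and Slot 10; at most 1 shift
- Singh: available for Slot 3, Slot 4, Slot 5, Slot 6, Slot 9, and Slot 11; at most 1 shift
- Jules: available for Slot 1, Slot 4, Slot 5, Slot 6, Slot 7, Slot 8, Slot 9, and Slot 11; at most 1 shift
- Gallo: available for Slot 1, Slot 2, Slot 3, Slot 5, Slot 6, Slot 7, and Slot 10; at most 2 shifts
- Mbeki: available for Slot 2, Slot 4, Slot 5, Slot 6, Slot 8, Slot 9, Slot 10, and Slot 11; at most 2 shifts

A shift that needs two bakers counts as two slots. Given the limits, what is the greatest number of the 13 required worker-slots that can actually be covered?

10

Total capacity across all bakers is 1+2+1+1+1+2+2 = 10, and 13 slots are needed, so at most 10 can be filled.
An assignment achieving 10: Slot 1→Jules, Slot 2→Mendoza, Slot 3→Tanaka, Slot 4→Tanaka, Slot 5→Singh+Gallo, Slot 7→Gallo, Slot 8→Ferraro, Slot 9→Mbeki, Slot 10→Mbeki.
Loads: Ferraro 1/1, Tanaka 2/2, Mendoza 1/1, Singh 1/1, Jules 1/1, Gallo 2/2, Mbeki 2/2.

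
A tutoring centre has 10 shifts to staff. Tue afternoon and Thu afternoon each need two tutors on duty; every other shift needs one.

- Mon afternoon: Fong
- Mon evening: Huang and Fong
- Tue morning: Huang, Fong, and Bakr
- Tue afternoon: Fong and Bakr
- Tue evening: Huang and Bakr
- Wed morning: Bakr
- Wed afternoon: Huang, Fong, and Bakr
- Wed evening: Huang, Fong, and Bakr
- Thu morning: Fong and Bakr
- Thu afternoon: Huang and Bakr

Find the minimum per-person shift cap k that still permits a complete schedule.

4

With 3 tutors and 12 worker-slots to fill, someone must work at least ⌈12/3⌉ = 4 shifts, so k ≥ 4.
k = 4 works: Mon afternoon→Fong, Mon evening→Huang, Tue morning→Huang, Tue afternoon→Fong+Bakr, Tue evening→Huang, Wed morning→Bakr, Wed afternoon→Fong, Wed evening→Bakr, Thu morning→Fong, Thu afternoon→Huang+Bakr.
Loads: Huang 4, Fong 4, Bakr 4 — all ≤ 4.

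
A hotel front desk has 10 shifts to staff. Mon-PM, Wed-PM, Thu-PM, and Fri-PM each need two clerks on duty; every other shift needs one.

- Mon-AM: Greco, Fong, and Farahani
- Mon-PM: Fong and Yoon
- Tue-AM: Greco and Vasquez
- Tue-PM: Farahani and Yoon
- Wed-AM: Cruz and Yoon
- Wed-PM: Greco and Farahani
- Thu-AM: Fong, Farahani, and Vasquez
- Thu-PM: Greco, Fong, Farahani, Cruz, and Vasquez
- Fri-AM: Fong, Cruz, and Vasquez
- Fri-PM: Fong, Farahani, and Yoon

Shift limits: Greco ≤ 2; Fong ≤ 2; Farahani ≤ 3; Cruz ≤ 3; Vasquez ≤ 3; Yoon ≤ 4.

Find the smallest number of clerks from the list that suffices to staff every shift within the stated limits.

14 slots to fill and no one can take more than 4, so at least ⌈14/4⌉ = 4 clerks are needed.
Any 4 clerks together have capacity at most 4+3+3+3 = 13 < 14 slots, so 4 can never suffice.
Greco, Fong, Farahani, Vasquez, and Yoon alone can cover everything: Mon-AM→Fong, Mon-PM→Fong+Yoon, Tue-AM→Greco, Tue-PM→Yoon, Wed-AM→Yoon, Wed-PM→Greco+Farahani, Thu-AM→Vasquez, Thu-PM→Farahani+Vasquez, Fri-AM→Vasquez, Fri-PM→Farahani+Yoon.

5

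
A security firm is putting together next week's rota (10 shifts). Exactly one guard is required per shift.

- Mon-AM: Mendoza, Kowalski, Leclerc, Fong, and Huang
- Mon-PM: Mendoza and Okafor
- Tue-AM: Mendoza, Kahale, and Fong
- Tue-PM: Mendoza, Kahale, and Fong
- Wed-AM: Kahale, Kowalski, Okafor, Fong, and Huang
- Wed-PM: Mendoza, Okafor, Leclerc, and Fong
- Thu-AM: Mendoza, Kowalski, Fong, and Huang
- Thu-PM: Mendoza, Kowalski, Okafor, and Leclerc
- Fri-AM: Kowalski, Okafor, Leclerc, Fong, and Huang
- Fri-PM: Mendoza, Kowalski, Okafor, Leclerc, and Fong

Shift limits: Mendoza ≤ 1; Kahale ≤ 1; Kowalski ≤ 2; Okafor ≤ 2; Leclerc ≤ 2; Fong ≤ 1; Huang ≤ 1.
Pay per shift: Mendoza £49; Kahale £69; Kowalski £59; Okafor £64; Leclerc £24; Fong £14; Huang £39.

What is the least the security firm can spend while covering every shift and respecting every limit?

£465

Picking the cheapest available guard for each shift independently would cost £185, but that ignores the shift limits.
An optimal schedule: Mon-AM→Leclerc, Mon-PM→Mendoza, Tue-AM→Kahale, Tue-PM→Fong, Wed-AM→Okafor, Wed-PM→Okafor, Thu-AM→Kowalski, Thu-PM→Kowalski, Fri-AM→Huang, Fri-PM→Leclerc.
Total: 24 + 49 + 69 + 14 + 64 + 64 + 59 + 59 + 39 + 24 = £465.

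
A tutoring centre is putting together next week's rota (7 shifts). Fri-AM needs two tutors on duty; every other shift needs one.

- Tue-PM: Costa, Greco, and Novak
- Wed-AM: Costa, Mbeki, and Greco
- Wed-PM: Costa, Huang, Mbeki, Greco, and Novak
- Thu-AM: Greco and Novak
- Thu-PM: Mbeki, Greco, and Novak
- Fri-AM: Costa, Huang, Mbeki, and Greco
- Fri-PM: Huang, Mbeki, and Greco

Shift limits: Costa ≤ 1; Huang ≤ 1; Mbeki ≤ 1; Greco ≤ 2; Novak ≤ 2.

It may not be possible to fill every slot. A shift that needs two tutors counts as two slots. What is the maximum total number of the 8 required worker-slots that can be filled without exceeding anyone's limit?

Total capacity across all tutors is 1+1+1+2+2 = 7, and 8 slots are needed, so at most 7 can be filled.
An assignment achieving 7: Tue-PM→Costa, Wed-AM→Mbeki, Wed-PM→Novak, Thu-AM→Greco, Thu-PM→Novak, Fri-AM→Greco, Fri-PM→Huang.
Loads: Costa 1/1, Huang 1/1, Mbeki 1/1, Greco 2/2, Novak 2/2.

7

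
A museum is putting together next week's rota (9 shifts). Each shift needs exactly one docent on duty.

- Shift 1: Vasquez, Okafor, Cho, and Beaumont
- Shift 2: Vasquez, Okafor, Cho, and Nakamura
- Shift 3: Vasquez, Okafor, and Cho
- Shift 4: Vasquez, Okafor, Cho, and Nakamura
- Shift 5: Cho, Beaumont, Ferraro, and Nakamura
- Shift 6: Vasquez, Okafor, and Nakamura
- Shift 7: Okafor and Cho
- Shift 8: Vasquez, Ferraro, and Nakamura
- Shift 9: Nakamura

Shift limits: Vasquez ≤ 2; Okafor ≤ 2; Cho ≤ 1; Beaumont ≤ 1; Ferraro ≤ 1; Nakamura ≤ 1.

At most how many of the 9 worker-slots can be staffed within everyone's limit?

Total capacity across all docents is 2+2+1+1+1+1 = 8, and 9 slots are needed, so at most 8 can be filled.
An assignment achieving 8: Shift 1→Okafor, Shift 2→Cho, Shift 3→Vasquez, Shift 5→Beaumont, Shift 6→Vasquez, Shift 7→Okafor, Shift 8→Ferraro, Shift 9→Nakamura.
Loads: Vasquez 2/2, Okafor 2/2, Cho 1/1, Beaumont 1/1, Ferraro 1/1, Nakamura 1/1.

8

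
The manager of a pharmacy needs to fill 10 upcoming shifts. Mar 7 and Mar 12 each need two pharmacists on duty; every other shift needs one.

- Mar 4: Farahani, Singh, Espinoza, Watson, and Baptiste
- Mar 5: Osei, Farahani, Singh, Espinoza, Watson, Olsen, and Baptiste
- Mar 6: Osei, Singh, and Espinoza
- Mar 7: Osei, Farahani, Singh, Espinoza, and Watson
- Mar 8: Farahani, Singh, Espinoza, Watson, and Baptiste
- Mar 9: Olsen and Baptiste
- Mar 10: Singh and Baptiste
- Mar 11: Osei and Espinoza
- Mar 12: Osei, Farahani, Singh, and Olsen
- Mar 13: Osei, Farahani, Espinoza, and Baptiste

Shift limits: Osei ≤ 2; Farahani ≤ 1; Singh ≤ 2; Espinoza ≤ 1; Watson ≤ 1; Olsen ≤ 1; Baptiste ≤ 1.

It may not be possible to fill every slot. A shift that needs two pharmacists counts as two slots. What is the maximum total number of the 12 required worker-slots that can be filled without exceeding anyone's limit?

9

Total capacity across all pharmacists is 2+1+2+1+1+1+1 = 9, and 12 slots are needed, so at most 9 can be filled.
An assignment achieving 9: Mar 4→Watson, Mar 6→Osei, Mar 8→Baptiste, Mar 9→Olsen, Mar 10→Singh, Mar 11→Osei, Mar 12→Farahani+Singh, Mar 13→Espinoza.
Loads: Osei 2/2, Farahani 1/1, Singh 2/2, Espinoza 1/1, Watson 1/1, Olsen 1/1, Baptiste 1/1.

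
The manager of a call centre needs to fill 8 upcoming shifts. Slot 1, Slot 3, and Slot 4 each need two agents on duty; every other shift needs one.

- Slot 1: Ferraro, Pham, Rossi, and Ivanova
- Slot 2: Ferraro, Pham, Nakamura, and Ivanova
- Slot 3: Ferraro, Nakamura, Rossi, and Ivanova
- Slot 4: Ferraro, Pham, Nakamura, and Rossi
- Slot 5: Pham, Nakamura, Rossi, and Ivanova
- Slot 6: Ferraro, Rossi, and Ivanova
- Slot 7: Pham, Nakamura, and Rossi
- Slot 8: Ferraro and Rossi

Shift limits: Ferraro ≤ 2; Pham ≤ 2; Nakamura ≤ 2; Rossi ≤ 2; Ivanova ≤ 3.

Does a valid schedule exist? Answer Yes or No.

One valid schedule: Slot 1→Rossi+Ivanova, Slot 2→Pham, Slot 3→Nakamura+Ivanova, Slot 4→Nakamura+Rossi, Slot 5→Ivanova, Slot 6→Ferraro, Slot 7→Pham, Slot 8→Ferraro.
Loads: Ferraro 2/2, Pham 2/2, Nakamura 2/2, Rossi 2/2, Ivanova 3/3 — all within limits.

Yes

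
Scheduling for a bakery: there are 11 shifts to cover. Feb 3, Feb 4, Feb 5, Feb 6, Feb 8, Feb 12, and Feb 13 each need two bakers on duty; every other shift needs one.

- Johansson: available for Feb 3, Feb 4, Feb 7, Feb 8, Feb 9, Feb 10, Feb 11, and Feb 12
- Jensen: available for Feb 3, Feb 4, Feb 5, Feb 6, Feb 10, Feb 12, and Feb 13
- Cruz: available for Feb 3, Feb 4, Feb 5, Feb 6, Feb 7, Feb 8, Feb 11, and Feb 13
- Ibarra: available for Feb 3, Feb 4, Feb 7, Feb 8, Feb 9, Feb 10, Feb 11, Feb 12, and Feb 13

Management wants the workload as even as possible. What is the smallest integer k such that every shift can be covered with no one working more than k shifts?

With 4 bakers and 18 worker-slots to fill, someone must work at least ⌈18/4⌉ = 5 shifts, so k ≥ 5.
k = 5 works: Feb 3→Jensen+Ibarra, Feb 4→Cruz+Ibarra, Feb 5→Jensen+Cruz, Feb 6→Jensen+Cruz, Feb 7→Johansson, Feb 8→Johansson+Cruz, Feb 9→Johansson, Feb 10→Johansson, Feb 11→Johansson, Feb 12→Jensen+Ibarra, Feb 13→Jensen+Cruz.
Loads: Johansson 5, Jensen 5, Cruz 5, Ibarra 3 — all ≤ 5.

5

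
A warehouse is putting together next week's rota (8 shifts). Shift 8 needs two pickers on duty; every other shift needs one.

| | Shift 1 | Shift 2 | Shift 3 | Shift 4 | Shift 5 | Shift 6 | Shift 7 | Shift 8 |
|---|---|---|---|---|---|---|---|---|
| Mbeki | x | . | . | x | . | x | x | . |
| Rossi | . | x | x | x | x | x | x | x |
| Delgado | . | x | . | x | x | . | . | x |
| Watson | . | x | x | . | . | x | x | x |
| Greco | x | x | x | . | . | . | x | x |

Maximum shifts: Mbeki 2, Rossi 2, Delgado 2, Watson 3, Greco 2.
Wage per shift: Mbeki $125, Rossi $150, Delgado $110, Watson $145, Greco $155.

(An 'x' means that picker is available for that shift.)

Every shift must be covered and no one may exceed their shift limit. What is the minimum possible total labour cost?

Picking the cheapest available picker for each shift independently would cost $1105, but that ignores the shift limits.
An optimal schedule: Shift 1→Mbeki, Shift 2→Delgado, Shift 3→Rossi, Shift 4→Mbeki, Shift 5→Rossi, Shift 6→Watson, Shift 7→Watson, Shift 8→Delgado+Watson.
Total: 125 + 110 + 150 + 125 + 150 + 145 + 145 + 110 + 145 = $1205.

$1205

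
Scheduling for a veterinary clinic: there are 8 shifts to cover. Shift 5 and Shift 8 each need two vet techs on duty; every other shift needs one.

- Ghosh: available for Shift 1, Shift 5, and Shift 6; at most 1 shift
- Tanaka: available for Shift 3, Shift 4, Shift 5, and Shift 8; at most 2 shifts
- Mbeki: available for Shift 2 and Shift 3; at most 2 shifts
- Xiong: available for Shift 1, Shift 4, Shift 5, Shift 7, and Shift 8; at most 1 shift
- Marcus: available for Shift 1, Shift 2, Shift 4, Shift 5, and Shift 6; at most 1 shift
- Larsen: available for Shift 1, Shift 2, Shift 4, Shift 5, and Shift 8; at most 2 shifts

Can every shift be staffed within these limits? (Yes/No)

Total capacity is 1+2+2+1+1+2 = 9 but 10 worker-slots are needed — infeasible.

No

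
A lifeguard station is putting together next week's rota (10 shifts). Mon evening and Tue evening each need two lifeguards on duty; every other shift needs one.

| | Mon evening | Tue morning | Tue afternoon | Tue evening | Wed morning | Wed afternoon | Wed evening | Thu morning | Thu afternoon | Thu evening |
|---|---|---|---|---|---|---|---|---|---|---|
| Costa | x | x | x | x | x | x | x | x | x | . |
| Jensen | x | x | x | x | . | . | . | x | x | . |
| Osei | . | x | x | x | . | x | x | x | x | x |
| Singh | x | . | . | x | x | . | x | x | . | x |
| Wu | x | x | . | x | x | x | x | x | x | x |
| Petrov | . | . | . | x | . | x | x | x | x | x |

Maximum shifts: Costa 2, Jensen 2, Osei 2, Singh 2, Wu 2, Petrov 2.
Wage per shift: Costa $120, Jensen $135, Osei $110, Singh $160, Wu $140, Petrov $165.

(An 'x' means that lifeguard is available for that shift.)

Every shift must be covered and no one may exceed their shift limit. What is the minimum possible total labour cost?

$1660

Picking the cheapest available lifeguard for each shift independently would cost $1375, but that ignores the shift limits.
An optimal schedule: Mon evening→Singh+Wu, Tue morning→Jensen, Tue afternoon→Costa, Tue evening→Wu+Petrov, Wed morning→Costa, Wed afternoon→Osei, Wed evening→Singh, Thu morning→Petrov, Thu afternoon→Jensen, Thu evening→Osei.
Total: 160 + 140 + 135 + 120 + 140 + 165 + 120 + 110 + 160 + 165 + 135 + 110 = $1660.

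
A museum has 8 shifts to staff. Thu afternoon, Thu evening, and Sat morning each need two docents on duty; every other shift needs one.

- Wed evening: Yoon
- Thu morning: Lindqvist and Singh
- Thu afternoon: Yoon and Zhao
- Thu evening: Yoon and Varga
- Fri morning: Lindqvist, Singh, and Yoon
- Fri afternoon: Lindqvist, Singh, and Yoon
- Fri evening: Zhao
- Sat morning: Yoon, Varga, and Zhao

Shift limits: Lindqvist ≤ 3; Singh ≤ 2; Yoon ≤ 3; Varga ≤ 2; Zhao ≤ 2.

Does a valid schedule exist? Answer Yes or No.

No

Total capacity is 12 and 11 slots are needed, so capacity alone doesn't rule it out.
Shifts {Wed evening, Thu afternoon, Thu evening, Fri evening, Sat morning} need 8 worker-slots in total, but the docents available for any of those shifts (Yoon, Varga, and Zhao) can supply at most 7 among them. So no valid schedule exists.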